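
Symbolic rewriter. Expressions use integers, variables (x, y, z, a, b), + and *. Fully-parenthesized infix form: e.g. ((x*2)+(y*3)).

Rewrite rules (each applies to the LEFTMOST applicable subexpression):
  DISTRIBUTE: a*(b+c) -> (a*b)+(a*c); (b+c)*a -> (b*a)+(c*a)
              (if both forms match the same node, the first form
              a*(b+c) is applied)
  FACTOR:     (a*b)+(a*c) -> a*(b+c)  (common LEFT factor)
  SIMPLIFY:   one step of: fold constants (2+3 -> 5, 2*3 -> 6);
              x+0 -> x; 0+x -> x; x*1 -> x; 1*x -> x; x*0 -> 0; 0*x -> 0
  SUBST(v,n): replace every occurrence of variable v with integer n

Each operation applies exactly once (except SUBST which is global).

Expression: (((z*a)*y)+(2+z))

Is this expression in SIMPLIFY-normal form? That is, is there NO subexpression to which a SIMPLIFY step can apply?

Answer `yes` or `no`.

Answer: yes

Derivation:
Expression: (((z*a)*y)+(2+z))
Scanning for simplifiable subexpressions (pre-order)...
  at root: (((z*a)*y)+(2+z)) (not simplifiable)
  at L: ((z*a)*y) (not simplifiable)
  at LL: (z*a) (not simplifiable)
  at R: (2+z) (not simplifiable)
Result: no simplifiable subexpression found -> normal form.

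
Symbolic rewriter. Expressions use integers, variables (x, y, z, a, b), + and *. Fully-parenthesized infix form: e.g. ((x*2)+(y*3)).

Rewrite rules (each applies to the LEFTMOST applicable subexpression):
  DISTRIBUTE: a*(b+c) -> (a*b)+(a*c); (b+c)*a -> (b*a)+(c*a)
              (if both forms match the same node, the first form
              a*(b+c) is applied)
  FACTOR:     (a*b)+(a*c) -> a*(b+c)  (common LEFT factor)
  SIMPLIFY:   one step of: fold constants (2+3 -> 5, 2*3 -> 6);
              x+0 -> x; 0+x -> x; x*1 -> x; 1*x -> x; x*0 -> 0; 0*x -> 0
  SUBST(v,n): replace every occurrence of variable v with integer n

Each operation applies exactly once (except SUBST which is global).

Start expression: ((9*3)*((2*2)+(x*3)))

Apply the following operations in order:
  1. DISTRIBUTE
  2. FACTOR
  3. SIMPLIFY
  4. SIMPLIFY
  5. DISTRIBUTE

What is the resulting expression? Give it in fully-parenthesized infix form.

Answer: ((27*4)+(27*(x*3)))

Derivation:
Start: ((9*3)*((2*2)+(x*3)))
Apply DISTRIBUTE at root (target: ((9*3)*((2*2)+(x*3)))): ((9*3)*((2*2)+(x*3))) -> (((9*3)*(2*2))+((9*3)*(x*3)))
Apply FACTOR at root (target: (((9*3)*(2*2))+((9*3)*(x*3)))): (((9*3)*(2*2))+((9*3)*(x*3))) -> ((9*3)*((2*2)+(x*3)))
Apply SIMPLIFY at L (target: (9*3)): ((9*3)*((2*2)+(x*3))) -> (27*((2*2)+(x*3)))
Apply SIMPLIFY at RL (target: (2*2)): (27*((2*2)+(x*3))) -> (27*(4+(x*3)))
Apply DISTRIBUTE at root (target: (27*(4+(x*3)))): (27*(4+(x*3))) -> ((27*4)+(27*(x*3)))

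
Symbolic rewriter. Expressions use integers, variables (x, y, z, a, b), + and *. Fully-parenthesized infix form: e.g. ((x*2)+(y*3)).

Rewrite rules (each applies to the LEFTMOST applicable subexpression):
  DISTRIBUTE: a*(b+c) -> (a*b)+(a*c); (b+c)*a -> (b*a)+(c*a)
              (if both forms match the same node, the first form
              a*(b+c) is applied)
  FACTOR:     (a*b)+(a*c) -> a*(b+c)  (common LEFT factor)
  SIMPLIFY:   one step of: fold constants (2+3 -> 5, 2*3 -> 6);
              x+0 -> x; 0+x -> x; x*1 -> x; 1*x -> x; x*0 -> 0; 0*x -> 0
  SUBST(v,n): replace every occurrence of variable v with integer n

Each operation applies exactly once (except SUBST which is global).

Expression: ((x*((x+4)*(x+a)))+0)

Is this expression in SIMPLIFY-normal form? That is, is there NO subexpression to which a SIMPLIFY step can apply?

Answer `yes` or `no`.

Answer: no

Derivation:
Expression: ((x*((x+4)*(x+a)))+0)
Scanning for simplifiable subexpressions (pre-order)...
  at root: ((x*((x+4)*(x+a)))+0) (SIMPLIFIABLE)
  at L: (x*((x+4)*(x+a))) (not simplifiable)
  at LR: ((x+4)*(x+a)) (not simplifiable)
  at LRL: (x+4) (not simplifiable)
  at LRR: (x+a) (not simplifiable)
Found simplifiable subexpr at path root: ((x*((x+4)*(x+a)))+0)
One SIMPLIFY step would give: (x*((x+4)*(x+a)))
-> NOT in normal form.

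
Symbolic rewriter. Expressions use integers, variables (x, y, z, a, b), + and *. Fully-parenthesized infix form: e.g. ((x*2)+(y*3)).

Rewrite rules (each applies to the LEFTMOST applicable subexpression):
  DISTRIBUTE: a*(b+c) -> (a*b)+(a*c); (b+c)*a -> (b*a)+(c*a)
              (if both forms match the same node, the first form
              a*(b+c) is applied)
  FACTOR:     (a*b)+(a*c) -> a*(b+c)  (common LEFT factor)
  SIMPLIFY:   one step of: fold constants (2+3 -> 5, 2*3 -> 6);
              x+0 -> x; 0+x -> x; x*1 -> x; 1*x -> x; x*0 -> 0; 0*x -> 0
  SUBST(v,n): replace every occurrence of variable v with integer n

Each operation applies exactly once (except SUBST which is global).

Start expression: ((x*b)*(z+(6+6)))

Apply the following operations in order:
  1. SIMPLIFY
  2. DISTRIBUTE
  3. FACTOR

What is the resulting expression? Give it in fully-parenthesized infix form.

Start: ((x*b)*(z+(6+6)))
Apply SIMPLIFY at RR (target: (6+6)): ((x*b)*(z+(6+6))) -> ((x*b)*(z+12))
Apply DISTRIBUTE at root (target: ((x*b)*(z+12))): ((x*b)*(z+12)) -> (((x*b)*z)+((x*b)*12))
Apply FACTOR at root (target: (((x*b)*z)+((x*b)*12))): (((x*b)*z)+((x*b)*12)) -> ((x*b)*(z+12))

Answer: ((x*b)*(z+12))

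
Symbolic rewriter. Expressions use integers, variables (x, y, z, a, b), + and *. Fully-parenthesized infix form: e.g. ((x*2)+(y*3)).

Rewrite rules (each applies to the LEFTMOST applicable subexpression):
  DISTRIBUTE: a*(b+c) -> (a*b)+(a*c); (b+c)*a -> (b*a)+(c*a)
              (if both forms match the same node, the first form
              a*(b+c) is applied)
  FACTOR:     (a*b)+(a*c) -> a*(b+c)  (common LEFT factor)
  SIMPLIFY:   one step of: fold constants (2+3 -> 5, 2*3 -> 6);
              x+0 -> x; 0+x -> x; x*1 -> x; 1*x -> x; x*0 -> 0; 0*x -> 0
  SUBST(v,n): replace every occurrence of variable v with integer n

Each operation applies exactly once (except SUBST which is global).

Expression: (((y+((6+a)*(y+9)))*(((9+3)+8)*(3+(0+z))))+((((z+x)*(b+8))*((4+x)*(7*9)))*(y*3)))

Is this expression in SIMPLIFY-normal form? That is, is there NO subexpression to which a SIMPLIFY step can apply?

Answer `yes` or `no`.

Answer: no

Derivation:
Expression: (((y+((6+a)*(y+9)))*(((9+3)+8)*(3+(0+z))))+((((z+x)*(b+8))*((4+x)*(7*9)))*(y*3)))
Scanning for simplifiable subexpressions (pre-order)...
  at root: (((y+((6+a)*(y+9)))*(((9+3)+8)*(3+(0+z))))+((((z+x)*(b+8))*((4+x)*(7*9)))*(y*3))) (not simplifiable)
  at L: ((y+((6+a)*(y+9)))*(((9+3)+8)*(3+(0+z)))) (not simplifiable)
  at LL: (y+((6+a)*(y+9))) (not simplifiable)
  at LLR: ((6+a)*(y+9)) (not simplifiable)
  at LLRL: (6+a) (not simplifiable)
  at LLRR: (y+9) (not simplifiable)
  at LR: (((9+3)+8)*(3+(0+z))) (not simplifiable)
  at LRL: ((9+3)+8) (not simplifiable)
  at LRLL: (9+3) (SIMPLIFIABLE)
  at LRR: (3+(0+z)) (not simplifiable)
  at LRRR: (0+z) (SIMPLIFIABLE)
  at R: ((((z+x)*(b+8))*((4+x)*(7*9)))*(y*3)) (not simplifiable)
  at RL: (((z+x)*(b+8))*((4+x)*(7*9))) (not simplifiable)
  at RLL: ((z+x)*(b+8)) (not simplifiable)
  at RLLL: (z+x) (not simplifiable)
  at RLLR: (b+8) (not simplifiable)
  at RLR: ((4+x)*(7*9)) (not simplifiable)
  at RLRL: (4+x) (not simplifiable)
  at RLRR: (7*9) (SIMPLIFIABLE)
  at RR: (y*3) (not simplifiable)
Found simplifiable subexpr at path LRLL: (9+3)
One SIMPLIFY step would give: (((y+((6+a)*(y+9)))*((12+8)*(3+(0+z))))+((((z+x)*(b+8))*((4+x)*(7*9)))*(y*3)))
-> NOT in normal form.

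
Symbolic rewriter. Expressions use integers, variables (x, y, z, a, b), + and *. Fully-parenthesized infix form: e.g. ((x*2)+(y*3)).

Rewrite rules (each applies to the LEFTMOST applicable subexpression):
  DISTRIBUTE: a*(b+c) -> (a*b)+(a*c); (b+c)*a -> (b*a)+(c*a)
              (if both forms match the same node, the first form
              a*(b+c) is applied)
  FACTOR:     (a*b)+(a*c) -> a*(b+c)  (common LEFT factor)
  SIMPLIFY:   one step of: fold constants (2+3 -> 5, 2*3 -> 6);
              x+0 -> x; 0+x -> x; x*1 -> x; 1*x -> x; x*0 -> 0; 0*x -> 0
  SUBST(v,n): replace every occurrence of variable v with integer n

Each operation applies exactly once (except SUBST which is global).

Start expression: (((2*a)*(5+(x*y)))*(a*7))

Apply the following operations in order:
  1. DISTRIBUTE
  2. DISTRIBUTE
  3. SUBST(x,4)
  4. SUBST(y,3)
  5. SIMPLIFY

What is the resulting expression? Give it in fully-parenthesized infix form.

Answer: ((((2*a)*5)*(a*7))+(((2*a)*12)*(a*7)))

Derivation:
Start: (((2*a)*(5+(x*y)))*(a*7))
Apply DISTRIBUTE at L (target: ((2*a)*(5+(x*y)))): (((2*a)*(5+(x*y)))*(a*7)) -> ((((2*a)*5)+((2*a)*(x*y)))*(a*7))
Apply DISTRIBUTE at root (target: ((((2*a)*5)+((2*a)*(x*y)))*(a*7))): ((((2*a)*5)+((2*a)*(x*y)))*(a*7)) -> ((((2*a)*5)*(a*7))+(((2*a)*(x*y))*(a*7)))
Apply SUBST(x,4): ((((2*a)*5)*(a*7))+(((2*a)*(x*y))*(a*7))) -> ((((2*a)*5)*(a*7))+(((2*a)*(4*y))*(a*7)))
Apply SUBST(y,3): ((((2*a)*5)*(a*7))+(((2*a)*(4*y))*(a*7))) -> ((((2*a)*5)*(a*7))+(((2*a)*(4*3))*(a*7)))
Apply SIMPLIFY at RLR (target: (4*3)): ((((2*a)*5)*(a*7))+(((2*a)*(4*3))*(a*7))) -> ((((2*a)*5)*(a*7))+(((2*a)*12)*(a*7)))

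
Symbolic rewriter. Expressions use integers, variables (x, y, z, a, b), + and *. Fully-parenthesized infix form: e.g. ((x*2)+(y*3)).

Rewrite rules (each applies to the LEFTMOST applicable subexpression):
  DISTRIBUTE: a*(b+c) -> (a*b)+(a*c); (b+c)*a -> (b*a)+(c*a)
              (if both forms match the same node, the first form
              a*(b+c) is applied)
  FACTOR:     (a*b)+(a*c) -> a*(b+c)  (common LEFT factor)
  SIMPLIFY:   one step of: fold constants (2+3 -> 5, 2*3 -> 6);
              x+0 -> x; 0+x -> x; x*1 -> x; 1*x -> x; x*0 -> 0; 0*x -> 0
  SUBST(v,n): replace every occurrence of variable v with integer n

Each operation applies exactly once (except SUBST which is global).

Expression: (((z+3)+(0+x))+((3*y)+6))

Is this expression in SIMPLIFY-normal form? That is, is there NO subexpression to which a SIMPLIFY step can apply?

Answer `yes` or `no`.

Expression: (((z+3)+(0+x))+((3*y)+6))
Scanning for simplifiable subexpressions (pre-order)...
  at root: (((z+3)+(0+x))+((3*y)+6)) (not simplifiable)
  at L: ((z+3)+(0+x)) (not simplifiable)
  at LL: (z+3) (not simplifiable)
  at LR: (0+x) (SIMPLIFIABLE)
  at R: ((3*y)+6) (not simplifiable)
  at RL: (3*y) (not simplifiable)
Found simplifiable subexpr at path LR: (0+x)
One SIMPLIFY step would give: (((z+3)+x)+((3*y)+6))
-> NOT in normal form.

Answer: no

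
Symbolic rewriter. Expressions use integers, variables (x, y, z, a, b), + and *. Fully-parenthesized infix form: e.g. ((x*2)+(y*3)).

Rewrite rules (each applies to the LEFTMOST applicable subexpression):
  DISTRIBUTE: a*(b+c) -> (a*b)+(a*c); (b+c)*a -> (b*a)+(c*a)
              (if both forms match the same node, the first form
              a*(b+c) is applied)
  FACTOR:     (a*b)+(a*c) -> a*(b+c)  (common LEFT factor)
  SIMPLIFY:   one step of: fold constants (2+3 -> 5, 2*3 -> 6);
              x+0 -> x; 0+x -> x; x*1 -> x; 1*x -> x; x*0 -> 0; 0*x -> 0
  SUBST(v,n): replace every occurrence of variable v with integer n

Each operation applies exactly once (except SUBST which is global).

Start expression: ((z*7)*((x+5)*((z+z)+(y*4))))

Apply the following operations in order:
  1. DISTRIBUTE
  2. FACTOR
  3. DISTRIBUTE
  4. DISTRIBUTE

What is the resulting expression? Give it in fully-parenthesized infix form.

Answer: (((z*7)*((x+5)*(z+z)))+((z*7)*((x+5)*(y*4))))

Derivation:
Start: ((z*7)*((x+5)*((z+z)+(y*4))))
Apply DISTRIBUTE at R (target: ((x+5)*((z+z)+(y*4)))): ((z*7)*((x+5)*((z+z)+(y*4)))) -> ((z*7)*(((x+5)*(z+z))+((x+5)*(y*4))))
Apply FACTOR at R (target: (((x+5)*(z+z))+((x+5)*(y*4)))): ((z*7)*(((x+5)*(z+z))+((x+5)*(y*4)))) -> ((z*7)*((x+5)*((z+z)+(y*4))))
Apply DISTRIBUTE at R (target: ((x+5)*((z+z)+(y*4)))): ((z*7)*((x+5)*((z+z)+(y*4)))) -> ((z*7)*(((x+5)*(z+z))+((x+5)*(y*4))))
Apply DISTRIBUTE at root (target: ((z*7)*(((x+5)*(z+z))+((x+5)*(y*4))))): ((z*7)*(((x+5)*(z+z))+((x+5)*(y*4)))) -> (((z*7)*((x+5)*(z+z)))+((z*7)*((x+5)*(y*4))))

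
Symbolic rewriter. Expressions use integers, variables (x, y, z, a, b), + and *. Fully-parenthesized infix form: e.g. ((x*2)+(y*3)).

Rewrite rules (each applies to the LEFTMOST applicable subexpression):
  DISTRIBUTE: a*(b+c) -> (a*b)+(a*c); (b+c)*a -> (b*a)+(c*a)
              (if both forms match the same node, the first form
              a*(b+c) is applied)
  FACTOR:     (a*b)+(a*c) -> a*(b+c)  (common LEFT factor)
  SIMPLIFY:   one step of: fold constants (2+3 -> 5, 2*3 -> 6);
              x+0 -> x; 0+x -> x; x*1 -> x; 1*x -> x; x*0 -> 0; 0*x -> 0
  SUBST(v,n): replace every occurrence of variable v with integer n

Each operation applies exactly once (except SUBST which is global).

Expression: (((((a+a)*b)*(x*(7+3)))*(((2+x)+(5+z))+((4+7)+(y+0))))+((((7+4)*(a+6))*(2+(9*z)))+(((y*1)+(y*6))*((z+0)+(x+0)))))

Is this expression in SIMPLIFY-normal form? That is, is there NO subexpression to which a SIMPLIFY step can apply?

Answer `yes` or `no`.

Answer: no

Derivation:
Expression: (((((a+a)*b)*(x*(7+3)))*(((2+x)+(5+z))+((4+7)+(y+0))))+((((7+4)*(a+6))*(2+(9*z)))+(((y*1)+(y*6))*((z+0)+(x+0)))))
Scanning for simplifiable subexpressions (pre-order)...
  at root: (((((a+a)*b)*(x*(7+3)))*(((2+x)+(5+z))+((4+7)+(y+0))))+((((7+4)*(a+6))*(2+(9*z)))+(((y*1)+(y*6))*((z+0)+(x+0))))) (not simplifiable)
  at L: ((((a+a)*b)*(x*(7+3)))*(((2+x)+(5+z))+((4+7)+(y+0)))) (not simplifiable)
  at LL: (((a+a)*b)*(x*(7+3))) (not simplifiable)
  at LLL: ((a+a)*b) (not simplifiable)
  at LLLL: (a+a) (not simplifiable)
  at LLR: (x*(7+3)) (not simplifiable)
  at LLRR: (7+3) (SIMPLIFIABLE)
  at LR: (((2+x)+(5+z))+((4+7)+(y+0))) (not simplifiable)
  at LRL: ((2+x)+(5+z)) (not simplifiable)
  at LRLL: (2+x) (not simplifiable)
  at LRLR: (5+z) (not simplifiable)
  at LRR: ((4+7)+(y+0)) (not simplifiable)
  at LRRL: (4+7) (SIMPLIFIABLE)
  at LRRR: (y+0) (SIMPLIFIABLE)
  at R: ((((7+4)*(a+6))*(2+(9*z)))+(((y*1)+(y*6))*((z+0)+(x+0)))) (not simplifiable)
  at RL: (((7+4)*(a+6))*(2+(9*z))) (not simplifiable)
  at RLL: ((7+4)*(a+6)) (not simplifiable)
  at RLLL: (7+4) (SIMPLIFIABLE)
  at RLLR: (a+6) (not simplifiable)
  at RLR: (2+(9*z)) (not simplifiable)
  at RLRR: (9*z) (not simplifiable)
  at RR: (((y*1)+(y*6))*((z+0)+(x+0))) (not simplifiable)
  at RRL: ((y*1)+(y*6)) (not simplifiable)
  at RRLL: (y*1) (SIMPLIFIABLE)
  at RRLR: (y*6) (not simplifiable)
  at RRR: ((z+0)+(x+0)) (not simplifiable)
  at RRRL: (z+0) (SIMPLIFIABLE)
  at RRRR: (x+0) (SIMPLIFIABLE)
Found simplifiable subexpr at path LLRR: (7+3)
One SIMPLIFY step would give: (((((a+a)*b)*(x*10))*(((2+x)+(5+z))+((4+7)+(y+0))))+((((7+4)*(a+6))*(2+(9*z)))+(((y*1)+(y*6))*((z+0)+(x+0)))))
-> NOT in normal form.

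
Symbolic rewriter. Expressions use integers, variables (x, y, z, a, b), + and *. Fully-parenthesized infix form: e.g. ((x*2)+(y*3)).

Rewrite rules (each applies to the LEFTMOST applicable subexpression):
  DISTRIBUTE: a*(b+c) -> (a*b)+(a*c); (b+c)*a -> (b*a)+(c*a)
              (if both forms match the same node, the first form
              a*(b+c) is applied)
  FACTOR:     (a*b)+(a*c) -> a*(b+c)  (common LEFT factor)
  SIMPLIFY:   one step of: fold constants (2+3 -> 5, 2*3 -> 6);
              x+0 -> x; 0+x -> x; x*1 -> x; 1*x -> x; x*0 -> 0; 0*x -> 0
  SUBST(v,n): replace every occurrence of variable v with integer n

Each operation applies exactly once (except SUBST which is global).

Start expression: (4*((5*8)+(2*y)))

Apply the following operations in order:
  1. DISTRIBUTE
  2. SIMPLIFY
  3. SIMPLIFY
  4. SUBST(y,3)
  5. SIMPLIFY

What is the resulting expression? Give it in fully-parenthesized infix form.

Start: (4*((5*8)+(2*y)))
Apply DISTRIBUTE at root (target: (4*((5*8)+(2*y)))): (4*((5*8)+(2*y))) -> ((4*(5*8))+(4*(2*y)))
Apply SIMPLIFY at LR (target: (5*8)): ((4*(5*8))+(4*(2*y))) -> ((4*40)+(4*(2*y)))
Apply SIMPLIFY at L (target: (4*40)): ((4*40)+(4*(2*y))) -> (160+(4*(2*y)))
Apply SUBST(y,3): (160+(4*(2*y))) -> (160+(4*(2*3)))
Apply SIMPLIFY at RR (target: (2*3)): (160+(4*(2*3))) -> (160+(4*6))

Answer: (160+(4*6))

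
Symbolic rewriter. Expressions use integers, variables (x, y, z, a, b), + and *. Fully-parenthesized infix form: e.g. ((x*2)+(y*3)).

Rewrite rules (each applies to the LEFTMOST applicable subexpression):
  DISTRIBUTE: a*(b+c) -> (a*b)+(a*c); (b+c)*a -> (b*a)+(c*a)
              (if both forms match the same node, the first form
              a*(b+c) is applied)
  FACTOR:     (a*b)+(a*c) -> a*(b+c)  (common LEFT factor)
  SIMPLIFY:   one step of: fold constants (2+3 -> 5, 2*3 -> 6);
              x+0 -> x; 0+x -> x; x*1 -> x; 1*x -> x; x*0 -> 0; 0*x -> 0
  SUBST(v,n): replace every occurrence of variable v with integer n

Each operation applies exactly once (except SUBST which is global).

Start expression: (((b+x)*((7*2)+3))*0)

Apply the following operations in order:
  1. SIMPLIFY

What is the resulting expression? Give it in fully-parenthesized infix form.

Answer: 0

Derivation:
Start: (((b+x)*((7*2)+3))*0)
Apply SIMPLIFY at root (target: (((b+x)*((7*2)+3))*0)): (((b+x)*((7*2)+3))*0) -> 0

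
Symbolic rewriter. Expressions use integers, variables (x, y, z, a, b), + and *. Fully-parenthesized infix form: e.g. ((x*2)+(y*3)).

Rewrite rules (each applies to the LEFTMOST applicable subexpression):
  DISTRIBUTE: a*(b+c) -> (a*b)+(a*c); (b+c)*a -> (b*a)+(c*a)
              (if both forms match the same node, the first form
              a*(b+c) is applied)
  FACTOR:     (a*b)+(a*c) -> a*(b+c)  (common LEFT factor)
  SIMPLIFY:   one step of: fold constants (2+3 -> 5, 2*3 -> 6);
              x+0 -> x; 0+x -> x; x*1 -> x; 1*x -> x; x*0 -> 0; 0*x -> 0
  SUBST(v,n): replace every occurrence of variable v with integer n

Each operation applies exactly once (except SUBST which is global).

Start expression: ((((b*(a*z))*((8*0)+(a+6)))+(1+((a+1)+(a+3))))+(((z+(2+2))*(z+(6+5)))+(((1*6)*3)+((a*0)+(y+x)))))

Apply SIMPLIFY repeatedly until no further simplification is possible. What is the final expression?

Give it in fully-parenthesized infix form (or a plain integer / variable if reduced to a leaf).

Answer: ((((b*(a*z))*(a+6))+(1+((a+1)+(a+3))))+(((z+4)*(z+11))+(18+(y+x))))

Derivation:
Start: ((((b*(a*z))*((8*0)+(a+6)))+(1+((a+1)+(a+3))))+(((z+(2+2))*(z+(6+5)))+(((1*6)*3)+((a*0)+(y+x)))))
Step 1: at LLRL: (8*0) -> 0; overall: ((((b*(a*z))*((8*0)+(a+6)))+(1+((a+1)+(a+3))))+(((z+(2+2))*(z+(6+5)))+(((1*6)*3)+((a*0)+(y+x))))) -> ((((b*(a*z))*(0+(a+6)))+(1+((a+1)+(a+3))))+(((z+(2+2))*(z+(6+5)))+(((1*6)*3)+((a*0)+(y+x)))))
Step 2: at LLR: (0+(a+6)) -> (a+6); overall: ((((b*(a*z))*(0+(a+6)))+(1+((a+1)+(a+3))))+(((z+(2+2))*(z+(6+5)))+(((1*6)*3)+((a*0)+(y+x))))) -> ((((b*(a*z))*(a+6))+(1+((a+1)+(a+3))))+(((z+(2+2))*(z+(6+5)))+(((1*6)*3)+((a*0)+(y+x)))))
Step 3: at RLLR: (2+2) -> 4; overall: ((((b*(a*z))*(a+6))+(1+((a+1)+(a+3))))+(((z+(2+2))*(z+(6+5)))+(((1*6)*3)+((a*0)+(y+x))))) -> ((((b*(a*z))*(a+6))+(1+((a+1)+(a+3))))+(((z+4)*(z+(6+5)))+(((1*6)*3)+((a*0)+(y+x)))))
Step 4: at RLRR: (6+5) -> 11; overall: ((((b*(a*z))*(a+6))+(1+((a+1)+(a+3))))+(((z+4)*(z+(6+5)))+(((1*6)*3)+((a*0)+(y+x))))) -> ((((b*(a*z))*(a+6))+(1+((a+1)+(a+3))))+(((z+4)*(z+11))+(((1*6)*3)+((a*0)+(y+x)))))
Step 5: at RRLL: (1*6) -> 6; overall: ((((b*(a*z))*(a+6))+(1+((a+1)+(a+3))))+(((z+4)*(z+11))+(((1*6)*3)+((a*0)+(y+x))))) -> ((((b*(a*z))*(a+6))+(1+((a+1)+(a+3))))+(((z+4)*(z+11))+((6*3)+((a*0)+(y+x)))))
Step 6: at RRL: (6*3) -> 18; overall: ((((b*(a*z))*(a+6))+(1+((a+1)+(a+3))))+(((z+4)*(z+11))+((6*3)+((a*0)+(y+x))))) -> ((((b*(a*z))*(a+6))+(1+((a+1)+(a+3))))+(((z+4)*(z+11))+(18+((a*0)+(y+x)))))
Step 7: at RRRL: (a*0) -> 0; overall: ((((b*(a*z))*(a+6))+(1+((a+1)+(a+3))))+(((z+4)*(z+11))+(18+((a*0)+(y+x))))) -> ((((b*(a*z))*(a+6))+(1+((a+1)+(a+3))))+(((z+4)*(z+11))+(18+(0+(y+x)))))
Step 8: at RRR: (0+(y+x)) -> (y+x); overall: ((((b*(a*z))*(a+6))+(1+((a+1)+(a+3))))+(((z+4)*(z+11))+(18+(0+(y+x))))) -> ((((b*(a*z))*(a+6))+(1+((a+1)+(a+3))))+(((z+4)*(z+11))+(18+(y+x))))
Fixed point: ((((b*(a*z))*(a+6))+(1+((a+1)+(a+3))))+(((z+4)*(z+11))+(18+(y+x))))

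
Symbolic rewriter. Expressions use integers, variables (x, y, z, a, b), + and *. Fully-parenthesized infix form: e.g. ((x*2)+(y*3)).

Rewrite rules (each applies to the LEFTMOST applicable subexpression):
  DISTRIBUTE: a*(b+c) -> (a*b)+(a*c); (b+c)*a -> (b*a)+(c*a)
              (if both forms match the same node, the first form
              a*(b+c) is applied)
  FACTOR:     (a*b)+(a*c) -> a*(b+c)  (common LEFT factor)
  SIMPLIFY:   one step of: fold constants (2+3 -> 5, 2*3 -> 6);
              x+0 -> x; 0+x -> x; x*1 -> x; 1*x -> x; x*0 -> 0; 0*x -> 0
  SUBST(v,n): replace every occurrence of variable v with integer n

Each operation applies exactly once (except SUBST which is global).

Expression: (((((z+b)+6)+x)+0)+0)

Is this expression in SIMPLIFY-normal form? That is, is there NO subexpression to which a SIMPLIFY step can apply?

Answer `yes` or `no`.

Answer: no

Derivation:
Expression: (((((z+b)+6)+x)+0)+0)
Scanning for simplifiable subexpressions (pre-order)...
  at root: (((((z+b)+6)+x)+0)+0) (SIMPLIFIABLE)
  at L: ((((z+b)+6)+x)+0) (SIMPLIFIABLE)
  at LL: (((z+b)+6)+x) (not simplifiable)
  at LLL: ((z+b)+6) (not simplifiable)
  at LLLL: (z+b) (not simplifiable)
Found simplifiable subexpr at path root: (((((z+b)+6)+x)+0)+0)
One SIMPLIFY step would give: ((((z+b)+6)+x)+0)
-> NOT in normal form.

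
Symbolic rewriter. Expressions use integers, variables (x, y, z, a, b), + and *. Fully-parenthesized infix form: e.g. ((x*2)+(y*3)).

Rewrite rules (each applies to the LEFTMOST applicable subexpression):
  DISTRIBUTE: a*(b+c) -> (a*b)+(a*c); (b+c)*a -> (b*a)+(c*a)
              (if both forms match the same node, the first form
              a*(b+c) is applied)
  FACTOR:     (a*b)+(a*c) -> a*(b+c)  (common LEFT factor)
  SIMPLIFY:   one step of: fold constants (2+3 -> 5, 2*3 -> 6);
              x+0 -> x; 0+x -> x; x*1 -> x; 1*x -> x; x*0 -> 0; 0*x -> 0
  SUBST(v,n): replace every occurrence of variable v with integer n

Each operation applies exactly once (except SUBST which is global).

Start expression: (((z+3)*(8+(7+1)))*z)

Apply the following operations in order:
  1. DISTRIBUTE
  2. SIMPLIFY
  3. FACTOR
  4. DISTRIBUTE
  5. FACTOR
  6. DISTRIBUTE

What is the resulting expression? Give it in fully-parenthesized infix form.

Answer: ((((z+3)*8)+((z+3)*8))*z)

Derivation:
Start: (((z+3)*(8+(7+1)))*z)
Apply DISTRIBUTE at L (target: ((z+3)*(8+(7+1)))): (((z+3)*(8+(7+1)))*z) -> ((((z+3)*8)+((z+3)*(7+1)))*z)
Apply SIMPLIFY at LRR (target: (7+1)): ((((z+3)*8)+((z+3)*(7+1)))*z) -> ((((z+3)*8)+((z+3)*8))*z)
Apply FACTOR at L (target: (((z+3)*8)+((z+3)*8))): ((((z+3)*8)+((z+3)*8))*z) -> (((z+3)*(8+8))*z)
Apply DISTRIBUTE at L (target: ((z+3)*(8+8))): (((z+3)*(8+8))*z) -> ((((z+3)*8)+((z+3)*8))*z)
Apply FACTOR at L (target: (((z+3)*8)+((z+3)*8))): ((((z+3)*8)+((z+3)*8))*z) -> (((z+3)*(8+8))*z)
Apply DISTRIBUTE at L (target: ((z+3)*(8+8))): (((z+3)*(8+8))*z) -> ((((z+3)*8)+((z+3)*8))*z)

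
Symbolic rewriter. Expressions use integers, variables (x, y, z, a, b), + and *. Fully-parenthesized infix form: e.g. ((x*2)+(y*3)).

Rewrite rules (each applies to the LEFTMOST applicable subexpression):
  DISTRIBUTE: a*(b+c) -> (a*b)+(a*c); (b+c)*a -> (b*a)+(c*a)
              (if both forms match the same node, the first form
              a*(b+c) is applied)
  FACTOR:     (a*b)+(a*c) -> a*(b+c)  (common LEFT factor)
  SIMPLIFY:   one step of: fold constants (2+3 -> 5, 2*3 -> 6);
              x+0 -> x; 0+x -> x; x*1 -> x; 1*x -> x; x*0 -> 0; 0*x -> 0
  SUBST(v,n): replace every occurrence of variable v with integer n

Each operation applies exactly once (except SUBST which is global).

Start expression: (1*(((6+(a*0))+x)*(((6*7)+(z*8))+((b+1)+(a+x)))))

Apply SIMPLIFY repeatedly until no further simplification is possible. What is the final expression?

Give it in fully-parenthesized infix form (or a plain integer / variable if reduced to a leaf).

Answer: ((6+x)*((42+(z*8))+((b+1)+(a+x))))

Derivation:
Start: (1*(((6+(a*0))+x)*(((6*7)+(z*8))+((b+1)+(a+x)))))
Step 1: at root: (1*(((6+(a*0))+x)*(((6*7)+(z*8))+((b+1)+(a+x))))) -> (((6+(a*0))+x)*(((6*7)+(z*8))+((b+1)+(a+x)))); overall: (1*(((6+(a*0))+x)*(((6*7)+(z*8))+((b+1)+(a+x))))) -> (((6+(a*0))+x)*(((6*7)+(z*8))+((b+1)+(a+x))))
Step 2: at LLR: (a*0) -> 0; overall: (((6+(a*0))+x)*(((6*7)+(z*8))+((b+1)+(a+x)))) -> (((6+0)+x)*(((6*7)+(z*8))+((b+1)+(a+x))))
Step 3: at LL: (6+0) -> 6; overall: (((6+0)+x)*(((6*7)+(z*8))+((b+1)+(a+x)))) -> ((6+x)*(((6*7)+(z*8))+((b+1)+(a+x))))
Step 4: at RLL: (6*7) -> 42; overall: ((6+x)*(((6*7)+(z*8))+((b+1)+(a+x)))) -> ((6+x)*((42+(z*8))+((b+1)+(a+x))))
Fixed point: ((6+x)*((42+(z*8))+((b+1)+(a+x))))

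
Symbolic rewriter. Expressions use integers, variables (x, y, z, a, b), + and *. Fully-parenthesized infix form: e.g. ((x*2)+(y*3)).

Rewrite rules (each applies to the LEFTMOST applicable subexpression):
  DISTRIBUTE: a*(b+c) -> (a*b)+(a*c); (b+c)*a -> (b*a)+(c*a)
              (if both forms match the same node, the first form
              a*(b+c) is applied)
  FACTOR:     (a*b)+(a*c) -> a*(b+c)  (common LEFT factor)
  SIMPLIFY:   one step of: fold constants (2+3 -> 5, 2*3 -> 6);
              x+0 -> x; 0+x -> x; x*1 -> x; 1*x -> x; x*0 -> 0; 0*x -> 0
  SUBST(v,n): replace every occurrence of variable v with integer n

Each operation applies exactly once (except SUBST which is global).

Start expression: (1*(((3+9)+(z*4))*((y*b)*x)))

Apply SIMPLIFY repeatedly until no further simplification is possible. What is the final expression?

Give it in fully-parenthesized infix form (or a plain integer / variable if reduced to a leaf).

Start: (1*(((3+9)+(z*4))*((y*b)*x)))
Step 1: at root: (1*(((3+9)+(z*4))*((y*b)*x))) -> (((3+9)+(z*4))*((y*b)*x)); overall: (1*(((3+9)+(z*4))*((y*b)*x))) -> (((3+9)+(z*4))*((y*b)*x))
Step 2: at LL: (3+9) -> 12; overall: (((3+9)+(z*4))*((y*b)*x)) -> ((12+(z*4))*((y*b)*x))
Fixed point: ((12+(z*4))*((y*b)*x))

Answer: ((12+(z*4))*((y*b)*x))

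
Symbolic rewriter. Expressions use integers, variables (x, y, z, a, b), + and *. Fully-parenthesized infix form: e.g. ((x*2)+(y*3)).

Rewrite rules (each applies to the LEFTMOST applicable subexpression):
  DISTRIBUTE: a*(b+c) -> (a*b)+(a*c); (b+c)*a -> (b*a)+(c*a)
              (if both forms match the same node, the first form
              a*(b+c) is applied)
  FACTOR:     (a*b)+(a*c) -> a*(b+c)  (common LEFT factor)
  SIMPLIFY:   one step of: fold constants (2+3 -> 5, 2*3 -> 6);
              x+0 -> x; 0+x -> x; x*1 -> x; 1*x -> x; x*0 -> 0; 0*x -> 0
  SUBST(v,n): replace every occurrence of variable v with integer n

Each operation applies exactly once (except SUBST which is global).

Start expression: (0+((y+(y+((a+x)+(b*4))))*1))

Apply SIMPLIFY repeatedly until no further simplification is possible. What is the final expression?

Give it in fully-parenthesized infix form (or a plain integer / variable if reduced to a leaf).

Start: (0+((y+(y+((a+x)+(b*4))))*1))
Step 1: at root: (0+((y+(y+((a+x)+(b*4))))*1)) -> ((y+(y+((a+x)+(b*4))))*1); overall: (0+((y+(y+((a+x)+(b*4))))*1)) -> ((y+(y+((a+x)+(b*4))))*1)
Step 2: at root: ((y+(y+((a+x)+(b*4))))*1) -> (y+(y+((a+x)+(b*4)))); overall: ((y+(y+((a+x)+(b*4))))*1) -> (y+(y+((a+x)+(b*4))))
Fixed point: (y+(y+((a+x)+(b*4))))

Answer: (y+(y+((a+x)+(b*4))))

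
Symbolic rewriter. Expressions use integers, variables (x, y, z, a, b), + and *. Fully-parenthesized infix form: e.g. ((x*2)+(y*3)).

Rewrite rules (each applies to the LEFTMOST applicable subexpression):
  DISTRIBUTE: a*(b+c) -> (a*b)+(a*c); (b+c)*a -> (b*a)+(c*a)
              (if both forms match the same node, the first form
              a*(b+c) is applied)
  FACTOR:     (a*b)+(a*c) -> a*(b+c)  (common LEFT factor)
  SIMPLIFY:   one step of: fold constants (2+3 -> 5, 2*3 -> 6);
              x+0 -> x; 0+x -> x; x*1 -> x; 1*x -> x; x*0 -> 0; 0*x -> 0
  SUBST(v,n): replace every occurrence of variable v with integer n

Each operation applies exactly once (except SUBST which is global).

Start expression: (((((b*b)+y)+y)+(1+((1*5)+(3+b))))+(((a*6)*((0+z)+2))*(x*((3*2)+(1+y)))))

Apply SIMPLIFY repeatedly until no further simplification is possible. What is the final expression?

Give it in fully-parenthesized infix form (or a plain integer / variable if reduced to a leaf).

Answer: (((((b*b)+y)+y)+(1+(5+(3+b))))+(((a*6)*(z+2))*(x*(6+(1+y)))))

Derivation:
Start: (((((b*b)+y)+y)+(1+((1*5)+(3+b))))+(((a*6)*((0+z)+2))*(x*((3*2)+(1+y)))))
Step 1: at LRRL: (1*5) -> 5; overall: (((((b*b)+y)+y)+(1+((1*5)+(3+b))))+(((a*6)*((0+z)+2))*(x*((3*2)+(1+y))))) -> (((((b*b)+y)+y)+(1+(5+(3+b))))+(((a*6)*((0+z)+2))*(x*((3*2)+(1+y)))))
Step 2: at RLRL: (0+z) -> z; overall: (((((b*b)+y)+y)+(1+(5+(3+b))))+(((a*6)*((0+z)+2))*(x*((3*2)+(1+y))))) -> (((((b*b)+y)+y)+(1+(5+(3+b))))+(((a*6)*(z+2))*(x*((3*2)+(1+y)))))
Step 3: at RRRL: (3*2) -> 6; overall: (((((b*b)+y)+y)+(1+(5+(3+b))))+(((a*6)*(z+2))*(x*((3*2)+(1+y))))) -> (((((b*b)+y)+y)+(1+(5+(3+b))))+(((a*6)*(z+2))*(x*(6+(1+y)))))
Fixed point: (((((b*b)+y)+y)+(1+(5+(3+b))))+(((a*6)*(z+2))*(x*(6+(1+y)))))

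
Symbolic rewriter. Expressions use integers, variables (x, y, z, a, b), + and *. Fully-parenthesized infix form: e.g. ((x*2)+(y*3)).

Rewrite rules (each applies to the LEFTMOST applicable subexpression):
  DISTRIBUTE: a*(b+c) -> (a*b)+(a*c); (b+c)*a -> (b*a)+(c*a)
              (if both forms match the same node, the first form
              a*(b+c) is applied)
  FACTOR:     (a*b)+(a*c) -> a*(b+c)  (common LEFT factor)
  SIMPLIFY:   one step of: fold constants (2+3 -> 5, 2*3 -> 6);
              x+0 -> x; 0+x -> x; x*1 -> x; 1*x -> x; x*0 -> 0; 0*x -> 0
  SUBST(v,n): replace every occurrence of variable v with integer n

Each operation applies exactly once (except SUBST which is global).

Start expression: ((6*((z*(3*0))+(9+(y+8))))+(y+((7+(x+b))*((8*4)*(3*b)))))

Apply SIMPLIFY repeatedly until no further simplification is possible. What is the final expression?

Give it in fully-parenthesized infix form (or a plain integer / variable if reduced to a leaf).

Answer: ((6*(9+(y+8)))+(y+((7+(x+b))*(32*(3*b)))))

Derivation:
Start: ((6*((z*(3*0))+(9+(y+8))))+(y+((7+(x+b))*((8*4)*(3*b)))))
Step 1: at LRLR: (3*0) -> 0; overall: ((6*((z*(3*0))+(9+(y+8))))+(y+((7+(x+b))*((8*4)*(3*b))))) -> ((6*((z*0)+(9+(y+8))))+(y+((7+(x+b))*((8*4)*(3*b)))))
Step 2: at LRL: (z*0) -> 0; overall: ((6*((z*0)+(9+(y+8))))+(y+((7+(x+b))*((8*4)*(3*b))))) -> ((6*(0+(9+(y+8))))+(y+((7+(x+b))*((8*4)*(3*b)))))
Step 3: at LR: (0+(9+(y+8))) -> (9+(y+8)); overall: ((6*(0+(9+(y+8))))+(y+((7+(x+b))*((8*4)*(3*b))))) -> ((6*(9+(y+8)))+(y+((7+(x+b))*((8*4)*(3*b)))))
Step 4: at RRRL: (8*4) -> 32; overall: ((6*(9+(y+8)))+(y+((7+(x+b))*((8*4)*(3*b))))) -> ((6*(9+(y+8)))+(y+((7+(x+b))*(32*(3*b)))))
Fixed point: ((6*(9+(y+8)))+(y+((7+(x+b))*(32*(3*b)))))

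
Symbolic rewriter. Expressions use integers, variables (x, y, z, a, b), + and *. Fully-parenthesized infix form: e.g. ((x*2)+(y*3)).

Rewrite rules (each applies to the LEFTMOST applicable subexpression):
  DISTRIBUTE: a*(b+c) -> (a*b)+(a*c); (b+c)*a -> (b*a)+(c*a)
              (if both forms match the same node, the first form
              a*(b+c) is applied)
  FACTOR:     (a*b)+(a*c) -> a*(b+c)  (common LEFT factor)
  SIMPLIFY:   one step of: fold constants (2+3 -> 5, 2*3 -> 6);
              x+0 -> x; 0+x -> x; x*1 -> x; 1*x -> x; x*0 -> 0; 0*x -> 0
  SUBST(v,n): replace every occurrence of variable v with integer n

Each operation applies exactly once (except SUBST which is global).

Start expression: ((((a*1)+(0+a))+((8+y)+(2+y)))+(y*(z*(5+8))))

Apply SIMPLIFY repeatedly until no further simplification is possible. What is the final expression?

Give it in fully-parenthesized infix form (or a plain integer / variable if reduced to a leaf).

Start: ((((a*1)+(0+a))+((8+y)+(2+y)))+(y*(z*(5+8))))
Step 1: at LLL: (a*1) -> a; overall: ((((a*1)+(0+a))+((8+y)+(2+y)))+(y*(z*(5+8)))) -> (((a+(0+a))+((8+y)+(2+y)))+(y*(z*(5+8))))
Step 2: at LLR: (0+a) -> a; overall: (((a+(0+a))+((8+y)+(2+y)))+(y*(z*(5+8)))) -> (((a+a)+((8+y)+(2+y)))+(y*(z*(5+8))))
Step 3: at RRR: (5+8) -> 13; overall: (((a+a)+((8+y)+(2+y)))+(y*(z*(5+8)))) -> (((a+a)+((8+y)+(2+y)))+(y*(z*13)))
Fixed point: (((a+a)+((8+y)+(2+y)))+(y*(z*13)))

Answer: (((a+a)+((8+y)+(2+y)))+(y*(z*13)))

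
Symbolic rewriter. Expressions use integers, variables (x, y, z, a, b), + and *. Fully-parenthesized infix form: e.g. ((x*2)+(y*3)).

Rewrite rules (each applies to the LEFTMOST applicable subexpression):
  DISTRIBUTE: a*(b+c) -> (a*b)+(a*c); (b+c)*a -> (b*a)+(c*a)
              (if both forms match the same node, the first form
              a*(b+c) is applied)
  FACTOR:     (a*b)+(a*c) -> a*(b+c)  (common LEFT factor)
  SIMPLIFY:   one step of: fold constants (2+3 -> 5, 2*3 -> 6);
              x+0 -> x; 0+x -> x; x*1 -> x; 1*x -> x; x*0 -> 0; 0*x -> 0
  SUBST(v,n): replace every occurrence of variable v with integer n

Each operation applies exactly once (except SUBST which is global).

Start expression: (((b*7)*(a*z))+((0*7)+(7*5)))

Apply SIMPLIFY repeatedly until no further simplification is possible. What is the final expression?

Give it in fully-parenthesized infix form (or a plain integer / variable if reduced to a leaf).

Start: (((b*7)*(a*z))+((0*7)+(7*5)))
Step 1: at RL: (0*7) -> 0; overall: (((b*7)*(a*z))+((0*7)+(7*5))) -> (((b*7)*(a*z))+(0+(7*5)))
Step 2: at R: (0+(7*5)) -> (7*5); overall: (((b*7)*(a*z))+(0+(7*5))) -> (((b*7)*(a*z))+(7*5))
Step 3: at R: (7*5) -> 35; overall: (((b*7)*(a*z))+(7*5)) -> (((b*7)*(a*z))+35)
Fixed point: (((b*7)*(a*z))+35)

Answer: (((b*7)*(a*z))+35)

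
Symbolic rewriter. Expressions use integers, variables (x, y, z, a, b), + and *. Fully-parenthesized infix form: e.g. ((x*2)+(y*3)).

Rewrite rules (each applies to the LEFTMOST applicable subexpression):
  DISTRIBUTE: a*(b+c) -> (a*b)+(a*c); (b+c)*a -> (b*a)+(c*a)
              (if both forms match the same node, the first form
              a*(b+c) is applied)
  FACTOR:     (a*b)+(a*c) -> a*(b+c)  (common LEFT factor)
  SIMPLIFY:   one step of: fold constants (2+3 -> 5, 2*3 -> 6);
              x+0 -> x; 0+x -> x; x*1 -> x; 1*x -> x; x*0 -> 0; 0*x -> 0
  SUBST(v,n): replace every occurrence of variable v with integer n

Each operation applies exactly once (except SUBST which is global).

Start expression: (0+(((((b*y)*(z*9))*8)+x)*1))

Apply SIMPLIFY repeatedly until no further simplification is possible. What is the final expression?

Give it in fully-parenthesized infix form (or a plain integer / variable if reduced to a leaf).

Start: (0+(((((b*y)*(z*9))*8)+x)*1))
Step 1: at root: (0+(((((b*y)*(z*9))*8)+x)*1)) -> (((((b*y)*(z*9))*8)+x)*1); overall: (0+(((((b*y)*(z*9))*8)+x)*1)) -> (((((b*y)*(z*9))*8)+x)*1)
Step 2: at root: (((((b*y)*(z*9))*8)+x)*1) -> ((((b*y)*(z*9))*8)+x); overall: (((((b*y)*(z*9))*8)+x)*1) -> ((((b*y)*(z*9))*8)+x)
Fixed point: ((((b*y)*(z*9))*8)+x)

Answer: ((((b*y)*(z*9))*8)+x)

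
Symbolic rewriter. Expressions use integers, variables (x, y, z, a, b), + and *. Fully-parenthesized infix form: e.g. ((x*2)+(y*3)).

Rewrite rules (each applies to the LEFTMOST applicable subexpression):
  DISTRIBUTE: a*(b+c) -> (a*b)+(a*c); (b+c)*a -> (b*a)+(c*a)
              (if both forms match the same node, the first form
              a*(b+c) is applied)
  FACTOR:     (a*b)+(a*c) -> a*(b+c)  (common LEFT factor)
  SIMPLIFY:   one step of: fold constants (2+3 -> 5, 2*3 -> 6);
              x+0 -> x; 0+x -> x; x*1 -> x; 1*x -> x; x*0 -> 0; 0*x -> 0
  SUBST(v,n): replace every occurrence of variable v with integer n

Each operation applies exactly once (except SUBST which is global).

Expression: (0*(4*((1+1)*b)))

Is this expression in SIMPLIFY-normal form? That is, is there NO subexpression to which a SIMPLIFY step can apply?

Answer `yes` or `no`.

Expression: (0*(4*((1+1)*b)))
Scanning for simplifiable subexpressions (pre-order)...
  at root: (0*(4*((1+1)*b))) (SIMPLIFIABLE)
  at R: (4*((1+1)*b)) (not simplifiable)
  at RR: ((1+1)*b) (not simplifiable)
  at RRL: (1+1) (SIMPLIFIABLE)
Found simplifiable subexpr at path root: (0*(4*((1+1)*b)))
One SIMPLIFY step would give: 0
-> NOT in normal form.

Answer: no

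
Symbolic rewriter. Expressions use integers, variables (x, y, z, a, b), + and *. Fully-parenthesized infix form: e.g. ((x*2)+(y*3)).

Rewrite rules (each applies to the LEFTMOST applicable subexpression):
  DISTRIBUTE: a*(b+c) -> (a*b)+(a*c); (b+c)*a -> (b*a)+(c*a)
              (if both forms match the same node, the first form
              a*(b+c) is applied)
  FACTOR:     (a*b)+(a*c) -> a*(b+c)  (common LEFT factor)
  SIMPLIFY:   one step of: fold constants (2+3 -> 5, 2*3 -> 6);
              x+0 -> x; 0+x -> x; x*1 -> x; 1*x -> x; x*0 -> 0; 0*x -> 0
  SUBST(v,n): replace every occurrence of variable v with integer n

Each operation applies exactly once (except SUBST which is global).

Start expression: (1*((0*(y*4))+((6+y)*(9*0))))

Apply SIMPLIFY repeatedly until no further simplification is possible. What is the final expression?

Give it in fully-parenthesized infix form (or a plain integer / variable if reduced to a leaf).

Start: (1*((0*(y*4))+((6+y)*(9*0))))
Step 1: at root: (1*((0*(y*4))+((6+y)*(9*0)))) -> ((0*(y*4))+((6+y)*(9*0))); overall: (1*((0*(y*4))+((6+y)*(9*0)))) -> ((0*(y*4))+((6+y)*(9*0)))
Step 2: at L: (0*(y*4)) -> 0; overall: ((0*(y*4))+((6+y)*(9*0))) -> (0+((6+y)*(9*0)))
Step 3: at root: (0+((6+y)*(9*0))) -> ((6+y)*(9*0)); overall: (0+((6+y)*(9*0))) -> ((6+y)*(9*0))
Step 4: at R: (9*0) -> 0; overall: ((6+y)*(9*0)) -> ((6+y)*0)
Step 5: at root: ((6+y)*0) -> 0; overall: ((6+y)*0) -> 0
Fixed point: 0

Answer: 0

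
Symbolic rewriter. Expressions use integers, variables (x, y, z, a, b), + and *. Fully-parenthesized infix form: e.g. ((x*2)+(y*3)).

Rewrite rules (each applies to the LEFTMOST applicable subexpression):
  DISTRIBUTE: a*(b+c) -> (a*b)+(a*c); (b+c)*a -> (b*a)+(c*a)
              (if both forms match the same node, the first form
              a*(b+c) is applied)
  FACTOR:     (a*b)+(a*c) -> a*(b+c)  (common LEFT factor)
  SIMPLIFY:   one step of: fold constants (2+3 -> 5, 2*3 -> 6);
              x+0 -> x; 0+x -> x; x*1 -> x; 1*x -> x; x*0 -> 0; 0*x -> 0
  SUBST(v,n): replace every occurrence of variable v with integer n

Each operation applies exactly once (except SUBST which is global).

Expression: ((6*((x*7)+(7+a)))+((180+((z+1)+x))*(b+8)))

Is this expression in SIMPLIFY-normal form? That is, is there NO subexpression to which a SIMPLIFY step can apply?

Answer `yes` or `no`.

Expression: ((6*((x*7)+(7+a)))+((180+((z+1)+x))*(b+8)))
Scanning for simplifiable subexpressions (pre-order)...
  at root: ((6*((x*7)+(7+a)))+((180+((z+1)+x))*(b+8))) (not simplifiable)
  at L: (6*((x*7)+(7+a))) (not simplifiable)
  at LR: ((x*7)+(7+a)) (not simplifiable)
  at LRL: (x*7) (not simplifiable)
  at LRR: (7+a) (not simplifiable)
  at R: ((180+((z+1)+x))*(b+8)) (not simplifiable)
  at RL: (180+((z+1)+x)) (not simplifiable)
  at RLR: ((z+1)+x) (not simplifiable)
  at RLRL: (z+1) (not simplifiable)
  at RR: (b+8) (not simplifiable)
Result: no simplifiable subexpression found -> normal form.

Answer: yes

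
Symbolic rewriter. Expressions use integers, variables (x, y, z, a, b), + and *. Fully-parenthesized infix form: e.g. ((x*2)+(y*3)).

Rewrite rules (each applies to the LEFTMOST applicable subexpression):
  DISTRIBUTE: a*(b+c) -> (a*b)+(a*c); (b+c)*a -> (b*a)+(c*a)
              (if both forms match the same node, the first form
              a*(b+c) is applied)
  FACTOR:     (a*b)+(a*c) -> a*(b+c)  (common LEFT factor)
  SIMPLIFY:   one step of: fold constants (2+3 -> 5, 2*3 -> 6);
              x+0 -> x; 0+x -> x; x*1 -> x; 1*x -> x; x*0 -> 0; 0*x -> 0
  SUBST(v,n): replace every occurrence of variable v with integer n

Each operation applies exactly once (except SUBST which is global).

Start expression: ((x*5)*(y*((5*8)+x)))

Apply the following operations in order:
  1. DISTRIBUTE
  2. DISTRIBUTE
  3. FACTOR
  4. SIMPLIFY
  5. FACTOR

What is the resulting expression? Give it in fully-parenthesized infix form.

Start: ((x*5)*(y*((5*8)+x)))
Apply DISTRIBUTE at R (target: (y*((5*8)+x))): ((x*5)*(y*((5*8)+x))) -> ((x*5)*((y*(5*8))+(y*x)))
Apply DISTRIBUTE at root (target: ((x*5)*((y*(5*8))+(y*x)))): ((x*5)*((y*(5*8))+(y*x))) -> (((x*5)*(y*(5*8)))+((x*5)*(y*x)))
Apply FACTOR at root (target: (((x*5)*(y*(5*8)))+((x*5)*(y*x)))): (((x*5)*(y*(5*8)))+((x*5)*(y*x))) -> ((x*5)*((y*(5*8))+(y*x)))
Apply SIMPLIFY at RLR (target: (5*8)): ((x*5)*((y*(5*8))+(y*x))) -> ((x*5)*((y*40)+(y*x)))
Apply FACTOR at R (target: ((y*40)+(y*x))): ((x*5)*((y*40)+(y*x))) -> ((x*5)*(y*(40+x)))

Answer: ((x*5)*(y*(40+x)))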